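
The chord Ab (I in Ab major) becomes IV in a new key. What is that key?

Eb major

The numeral IV denotes a major triad on scale degree 4. With Ab on degree 4, the tonic of the new key is Eb.
Degree 4 carries a major triad in major keys, so the destination is Eb major.
Check: the diatonic triads of Eb major are Eb (I), Fm (ii), Gm (iii), Ab (IV), Bb (V), Cm (vi), Ddim (vii°) — Ab is indeed IV.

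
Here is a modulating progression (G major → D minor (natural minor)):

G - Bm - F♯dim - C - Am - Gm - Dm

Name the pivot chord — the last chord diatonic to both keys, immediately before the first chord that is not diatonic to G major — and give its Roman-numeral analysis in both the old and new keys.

Am — ii in G major, v in D minor

Chords diatonic to G major: G, Am, Bm, C, D, Em, F♯dim.
Reading the progression, the first chord not in that set is Gm, so the modulation leaves G major there.
The chord immediately before Gm is Am, which is diatonic to both keys: ii in G major and v in D minor.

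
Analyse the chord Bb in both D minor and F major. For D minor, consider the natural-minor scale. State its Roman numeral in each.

The scale of D minor (natural minor) is D E F G A Bb C; Bb is degree 6, and the triad built there (Bb-D-F) is major, so it is VI.
The scale of F major is F G A Bb C D E; Bb is degree 4, and the triad built there (Bb-D-F) is major, so it is IV.

VI in D minor; IV in F major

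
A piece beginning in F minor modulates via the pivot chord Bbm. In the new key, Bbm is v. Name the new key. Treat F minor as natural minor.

Eb minor

The numeral v denotes a minor triad on scale degree 5. With Bb on degree 5, the tonic of the new key is Eb.
Degree 5 carries a minor triad in natural-minor keys, so the destination is Eb minor.
Check: the diatonic triads of Eb minor (natural minor) are Ebm (i), Fdim (ii°), Gb (III), Abm (iv), Bbm (v), Cb (VI), Db (VII) — Bbm is indeed v.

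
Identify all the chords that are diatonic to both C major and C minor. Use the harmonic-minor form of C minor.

G, Bdim

Triads in C major: C (I), Dm (ii), Em (iii), F (IV), G (V), Am (vi), Bdim (vii°).
Triads in C minor (harmonic minor): Cm (i), Ddim (ii°), Ebaug (III+), Fm (iv), G (V), Ab (VI), Bdim (vii°).
Shared triads with their functions: G (V in C major, V in C minor); Bdim (vii° in C major, vii° in C minor).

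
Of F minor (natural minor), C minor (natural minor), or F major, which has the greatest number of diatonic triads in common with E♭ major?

Triads of E♭ major: E♭ major (I), F minor (ii), G minor (iii), A♭ major (IV), B♭ major (V), C minor (vi), D diminished (vii°).
F minor (natural minor) shares 4: E♭, Fm, A♭, Cm.
C minor (natural minor) shares 7: E♭, Fm, Gm, A♭, B♭, Cm, Ddim.
F major shares 2: Gm, B♭.
The most common triads (7) are shared with C minor.

C minor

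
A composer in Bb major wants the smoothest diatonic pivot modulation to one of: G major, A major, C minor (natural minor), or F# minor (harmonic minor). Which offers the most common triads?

C minor

Triads of Bb major: Bb (I), Cm (ii), Dm (iii), Eb (IV), F (V), Gm (vi), Adim (vii°).
G major shares 0: none.
A major shares 0: none.
C minor (natural minor) shares 4: Bb, Cm, Eb, Gm.
F# minor (harmonic minor) shares 0: none.
The most common triads (4) are shared with C minor.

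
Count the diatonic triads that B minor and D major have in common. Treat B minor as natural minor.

Diatonic triads of B minor (natural minor): B minor (i), C# diminished (ii°), D major (III), E minor (iv), F# minor (v), G major (VI), A major (VII).
Diatonic triads of D major: D major (I), E minor (ii), F# minor (iii), G major (IV), A major (V), B minor (vi), C# diminished (vii°).
Matching root and quality in both lists: B minor, C# diminished, D major, E minor, F# minor, G major, A major.
That gives 7 common triads.

7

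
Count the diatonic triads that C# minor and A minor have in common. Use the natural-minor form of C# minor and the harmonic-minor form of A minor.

1

Diatonic triads of C# minor (natural minor): C#m (i), D#dim (ii°), E (III), F#m (iv), G#m (v), A (VI), B (VII).
Diatonic triads of A minor (harmonic minor): Am (i), Bdim (ii°), Caug (III+), Dm (iv), E (V), F (VI), G#dim (vii°).
Matching root and quality in both lists: E.
That gives 1 common triad.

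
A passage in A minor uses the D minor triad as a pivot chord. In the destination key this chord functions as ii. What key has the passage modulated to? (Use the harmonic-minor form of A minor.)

The numeral ii denotes a minor triad on scale degree 2. With D on degree 2, the tonic of the new key is C.
Degree 2 carries a minor triad in major keys, so the destination is C major.
Check: the diatonic triads of C major are C (I), Dm (ii), Em (iii), F (IV), G (V), Am (vi), Bdim (vii°) — D minor is indeed ii.

C major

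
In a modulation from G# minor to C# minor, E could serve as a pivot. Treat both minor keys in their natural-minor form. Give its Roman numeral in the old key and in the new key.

VI in G# minor; III in C# minor

The scale of G# minor (natural minor) is G# A# B C# D# E F#; E is degree 6, and the triad built there (E-G#-B) is major, so it is VI.
The scale of C# minor (natural minor) is C# D# E F# G# A B; E is degree 3, and the triad built there (E-G#-B) is major, so it is III.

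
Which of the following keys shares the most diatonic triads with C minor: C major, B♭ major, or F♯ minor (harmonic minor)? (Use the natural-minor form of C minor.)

Triads of C minor (natural minor): Cm (i), Ddim (ii°), E♭ (III), Fm (iv), Gm (v), A♭ (VI), B♭ (VII).
C major shares 0: none.
B♭ major shares 4: Cm, E♭, Gm, B♭.
F♯ minor (harmonic minor) shares 0: none.
The most common triads (4) are shared with B♭ major.

B♭ major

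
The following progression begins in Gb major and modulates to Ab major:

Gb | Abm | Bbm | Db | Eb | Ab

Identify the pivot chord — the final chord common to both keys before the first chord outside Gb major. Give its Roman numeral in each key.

Db — V in Gb major, IV in Ab major

Chords diatonic to Gb major: Gb, Abm, Bbm, Cb, Db, Ebm, Fdim.
Reading the progression, the first chord not in that set is Eb, so the modulation leaves Gb major there.
The chord immediately before Eb is Db, which is diatonic to both keys: V in Gb major and IV in Ab major.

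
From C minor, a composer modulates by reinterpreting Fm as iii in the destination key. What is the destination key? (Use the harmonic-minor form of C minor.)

Db major

The numeral iii denotes a minor triad on scale degree 3. With F on degree 3, the tonic of the new key is Db.
Degree 3 carries a minor triad in major keys, so the destination is Db major.
Check: the diatonic triads of Db major are Db (I), Ebm (ii), Fm (iii), Gb (IV), Ab (V), Bbm (vi), Cdim (vii°) — Fm is indeed iii.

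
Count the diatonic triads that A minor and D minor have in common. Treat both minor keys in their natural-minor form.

4

Diatonic triads of A minor (natural minor): A minor (i), B diminished (ii°), C major (III), D minor (iv), E minor (v), F major (VI), G major (VII).
Diatonic triads of D minor (natural minor): D minor (i), E diminished (ii°), F major (III), G minor (iv), A minor (v), B♭ major (VI), C major (VII).
Matching root and quality in both lists: A minor, C major, D minor, F major.
That gives 4 common triads.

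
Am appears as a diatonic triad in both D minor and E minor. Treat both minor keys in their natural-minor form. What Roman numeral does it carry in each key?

v in D minor; iv in E minor

The scale of D minor (natural minor) is D E F G A B♭ C; A is degree 5, and the triad built there (A-C-E) is minor, so it is v.
The scale of E minor (natural minor) is E F♯ G A B C D; A is degree 4, and the triad built there (A-C-E) is minor, so it is iv.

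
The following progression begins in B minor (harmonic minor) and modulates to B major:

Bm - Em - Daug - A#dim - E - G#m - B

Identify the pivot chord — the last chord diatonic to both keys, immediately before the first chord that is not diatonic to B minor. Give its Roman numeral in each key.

A#dim — vii° in B minor, vii° in B major

Chords diatonic to B minor: Bm, C#dim, Daug, Em, F#, G, A#dim.
Reading the progression, the first chord not in that set is E, so the modulation leaves B minor there.
The chord immediately before E is A#dim, which is diatonic to both keys: vii° in B minor and vii° in B major.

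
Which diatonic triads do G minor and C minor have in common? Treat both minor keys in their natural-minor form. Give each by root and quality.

Triads in G minor (natural minor): Gm (i), Adim (ii°), B♭ (III), Cm (iv), Dm (v), E♭ (VI), F (VII).
Triads in C minor (natural minor): Cm (i), Ddim (ii°), E♭ (III), Fm (iv), Gm (v), A♭ (VI), B♭ (VII).
Shared triads with their functions: Gm (i in G minor, v in C minor); B♭ (III in G minor, VII in C minor); Cm (iv in G minor, i in C minor); E♭ (VI in G minor, III in C minor).

Gm, B♭, Cm, E♭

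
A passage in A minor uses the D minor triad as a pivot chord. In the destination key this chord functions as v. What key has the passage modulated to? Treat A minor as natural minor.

G minor

The numeral v denotes a minor triad on scale degree 5. With D on degree 5, the tonic of the new key is G.
Degree 5 carries a minor triad in natural-minor keys, so the destination is G minor.
Check: the diatonic triads of G minor (natural minor) are Gm (i), Adim (ii°), Bb (III), Cm (iv), Dm (v), Eb (VI), F (VII) — D minor is indeed v.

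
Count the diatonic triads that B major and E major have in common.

Diatonic triads of B major: B (I), C#m (ii), D#m (iii), E (IV), F# (V), G#m (vi), A#dim (vii°).
Diatonic triads of E major: E (I), F#m (ii), G#m (iii), A (IV), B (V), C#m (vi), D#dim (vii°).
Matching root and quality in both lists: B, C#m, E, G#m.
That gives 4 common triads.

4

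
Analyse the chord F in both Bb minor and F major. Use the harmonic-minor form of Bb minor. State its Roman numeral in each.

V in Bb minor; I in F major

The scale of Bb minor (harmonic minor) is Bb C Db Eb F Gb A; F is degree 5, and the triad built there (F-A-C) is major, so it is V.
The scale of F major is F G A Bb C D E; F is degree 1, and the triad built there (F-A-C) is major, so it is I.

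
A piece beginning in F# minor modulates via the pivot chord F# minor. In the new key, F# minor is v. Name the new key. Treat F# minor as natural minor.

B minor

The numeral v denotes a minor triad on scale degree 5. With F# on degree 5, the tonic of the new key is B.
Degree 5 carries a minor triad in natural-minor keys, so the destination is B minor.
Check: the diatonic triads of B minor (natural minor) are Bm (i), C#dim (ii°), D (III), Em (iv), F#m (v), G (VI), A (VII) — F# minor is indeed v.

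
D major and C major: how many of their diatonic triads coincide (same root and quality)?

Diatonic triads of D major: D (I), Em (ii), F#m (iii), G (IV), A (V), Bm (vi), C#dim (vii°).
Diatonic triads of C major: C (I), Dm (ii), Em (iii), F (IV), G (V), Am (vi), Bdim (vii°).
Matching root and quality in both lists: Em, G.
That gives 2 common triads.

2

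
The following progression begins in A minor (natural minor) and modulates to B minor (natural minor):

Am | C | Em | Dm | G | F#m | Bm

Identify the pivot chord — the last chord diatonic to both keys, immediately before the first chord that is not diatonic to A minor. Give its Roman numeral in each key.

Chords diatonic to A minor: Am, Bdim, C, Dm, Em, F, G.
Reading the progression, the first chord not in that set is F#m, so the modulation leaves A minor there.
The chord immediately before F#m is G, which is diatonic to both keys: VII in A minor and VI in B minor.

G — VII in A minor, VI in B minor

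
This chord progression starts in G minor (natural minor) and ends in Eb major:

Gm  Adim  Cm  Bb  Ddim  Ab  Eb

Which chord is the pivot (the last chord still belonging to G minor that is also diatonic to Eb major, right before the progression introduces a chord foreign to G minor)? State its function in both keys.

Bb — III in G minor, V in Eb major

Chords diatonic to G minor: Gm, Adim, Bb, Cm, Dm, Eb, F.
Reading the progression, the first chord not in that set is Ddim, so the modulation leaves G minor there.
The chord immediately before Ddim is Bb, which is diatonic to both keys: III in G minor and V in Eb major.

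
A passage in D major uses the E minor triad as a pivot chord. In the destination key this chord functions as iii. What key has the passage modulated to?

The numeral iii denotes a minor triad on scale degree 3. With E on degree 3, the tonic of the new key is C.
Degree 3 carries a minor triad in major keys, so the destination is C major.
Check: the diatonic triads of C major are C (I), Dm (ii), Em (iii), F (IV), G (V), Am (vi), Bdim (vii°) — E minor is indeed iii.

C major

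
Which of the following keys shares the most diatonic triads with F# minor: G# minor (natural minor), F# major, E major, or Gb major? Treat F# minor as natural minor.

Triads of F# minor (natural minor): F# minor (i), G# diminished (ii°), A major (III), B minor (iv), C# minor (v), D major (VI), E major (VII).
G# minor (natural minor) shares 2: C#m, E.
F# major shares 0: none.
E major shares 4: F#m, A, C#m, E.
Gb major shares 0: none.
The most common triads (4) are shared with E major.

E major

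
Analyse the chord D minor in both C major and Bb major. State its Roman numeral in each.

The scale of C major is C D E F G A B; D is degree 2, and the triad built there (D-F-A) is minor, so it is ii.
The scale of Bb major is Bb C D Eb F G A; D is degree 3, and the triad built there (D-F-A) is minor, so it is iii.

ii in C major; iii in Bb major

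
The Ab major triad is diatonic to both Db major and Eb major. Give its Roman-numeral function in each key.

V in Db major; IV in Eb major

The scale of Db major is Db Eb F Gb Ab Bb C; Ab is degree 5, and the triad built there (Ab-C-Eb) is major, so it is V.
The scale of Eb major is Eb F G Ab Bb C D; Ab is degree 4, and the triad built there (Ab-C-Eb) is major, so it is IV.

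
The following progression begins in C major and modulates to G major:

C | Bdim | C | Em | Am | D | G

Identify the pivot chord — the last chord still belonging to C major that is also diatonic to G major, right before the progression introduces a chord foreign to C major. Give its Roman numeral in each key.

Am — vi in C major, ii in G major

Chords diatonic to C major: C, Dm, Em, F, G, Am, Bdim.
Reading the progression, the first chord not in that set is D, so the modulation leaves C major there.
The chord immediately before D is Am, which is diatonic to both keys: vi in C major and ii in G major.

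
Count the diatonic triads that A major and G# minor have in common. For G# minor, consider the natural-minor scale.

2

Diatonic triads of A major: A (I), Bm (ii), C#m (iii), D (IV), E (V), F#m (vi), G#dim (vii°).
Diatonic triads of G# minor (natural minor): G#m (i), A#dim (ii°), B (III), C#m (iv), D#m (v), E (VI), F# (VII).
Matching root and quality in both lists: C#m, E.
That gives 2 common triads.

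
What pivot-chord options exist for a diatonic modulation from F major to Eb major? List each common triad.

Triads in F major: F (I), Gm (ii), Am (iii), Bb (IV), C (V), Dm (vi), Edim (vii°).
Triads in Eb major: Eb (I), Fm (ii), Gm (iii), Ab (IV), Bb (V), Cm (vi), Ddim (vii°).
Shared triads with their functions: Gm (ii in F major, iii in Eb major); Bb (IV in F major, V in Eb major).

Gm, Bb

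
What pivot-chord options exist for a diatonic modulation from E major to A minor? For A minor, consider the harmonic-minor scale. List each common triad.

Triads in E major: E (I), F#m (ii), G#m (iii), A (IV), B (V), C#m (vi), D#dim (vii°).
Triads in A minor (harmonic minor): Am (i), Bdim (ii°), Caug (III+), Dm (iv), E (V), F (VI), G#dim (vii°).
Shared triads with their functions: E (I in E major, V in A minor).

E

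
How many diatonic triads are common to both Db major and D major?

Diatonic triads of Db major: Db major (I), Eb minor (ii), F minor (iii), Gb major (IV), Ab major (V), Bb minor (vi), C diminished (vii°).
Diatonic triads of D major: D major (I), E minor (ii), F# minor (iii), G major (IV), A major (V), B minor (vi), C# diminished (vii°).
No triad has the same root and quality in both keys.

0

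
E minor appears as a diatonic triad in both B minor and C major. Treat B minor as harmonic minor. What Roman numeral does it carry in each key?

iv in B minor; iii in C major

The scale of B minor (harmonic minor) is B C# D E F# G A#; E is degree 4, and the triad built there (E-G-B) is minor, so it is iv.
The scale of C major is C D E F G A B; E is degree 3, and the triad built there (E-G-B) is minor, so it is iii.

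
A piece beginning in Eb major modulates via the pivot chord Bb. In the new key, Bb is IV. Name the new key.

F major

The numeral IV denotes a major triad on scale degree 4. With Bb on degree 4, the tonic of the new key is F.
Degree 4 carries a major triad in major keys, so the destination is F major.
Check: the diatonic triads of F major are F (I), Gm (ii), Am (iii), Bb (IV), C (V), Dm (vi), Edim (vii°) — Bb is indeed IV.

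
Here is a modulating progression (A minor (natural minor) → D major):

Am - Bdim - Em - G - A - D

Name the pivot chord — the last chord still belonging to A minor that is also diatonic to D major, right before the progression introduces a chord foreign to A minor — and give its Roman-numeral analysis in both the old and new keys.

G — VII in A minor, IV in D major

Chords diatonic to A minor: Am, Bdim, C, Dm, Em, F, G.
Reading the progression, the first chord not in that set is A, so the modulation leaves A minor there.
The chord immediately before A is G, which is diatonic to both keys: VII in A minor and IV in D major.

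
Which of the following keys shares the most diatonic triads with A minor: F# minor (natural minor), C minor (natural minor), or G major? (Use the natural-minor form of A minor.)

G major

Triads of A minor (natural minor): A minor (i), B diminished (ii°), C major (III), D minor (iv), E minor (v), F major (VI), G major (VII).
F# minor (natural minor) shares 0: none.
C minor (natural minor) shares 0: none.
G major shares 4: Am, C, Em, G.
The most common triads (4) are shared with G major.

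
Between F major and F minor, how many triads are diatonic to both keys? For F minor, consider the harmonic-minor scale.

Diatonic triads of F major: F major (I), G minor (ii), A minor (iii), Bb major (IV), C major (V), D minor (vi), E diminished (vii°).
Diatonic triads of F minor (harmonic minor): F minor (i), G diminished (ii°), Ab augmented (III+), Bb minor (iv), C major (V), Db major (VI), E diminished (vii°).
Matching root and quality in both lists: C major, E diminished.
That gives 2 common triads.

2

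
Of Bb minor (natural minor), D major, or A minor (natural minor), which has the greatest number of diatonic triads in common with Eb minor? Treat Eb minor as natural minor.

Triads of Eb minor (natural minor): Eb minor (i), F diminished (ii°), Gb major (III), Ab minor (iv), Bb minor (v), Cb major (VI), Db major (VII).
Bb minor (natural minor) shares 4: Ebm, Gb, Bbm, Db.
D major shares 0: none.
A minor (natural minor) shares 0: none.
The most common triads (4) are shared with Bb minor.

Bb minor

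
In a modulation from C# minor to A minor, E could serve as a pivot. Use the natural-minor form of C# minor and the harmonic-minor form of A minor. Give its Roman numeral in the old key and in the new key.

III in C# minor; V in A minor

The scale of C# minor (natural minor) is C# D# E F# G# A B; E is degree 3, and the triad built there (E-G#-B) is major, so it is III.
The scale of A minor (harmonic minor) is A B C D E F G#; E is degree 5, and the triad built there (E-G#-B) is major, so it is V.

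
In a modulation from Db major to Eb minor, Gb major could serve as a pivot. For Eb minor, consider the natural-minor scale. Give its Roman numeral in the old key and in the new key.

The scale of Db major is Db Eb F Gb Ab Bb C; Gb is degree 4, and the triad built there (Gb-Bb-Db) is major, so it is IV.
The scale of Eb minor (natural minor) is Eb F Gb Ab Bb Cb Db; Gb is degree 3, and the triad built there (Gb-Bb-Db) is major, so it is III.

IV in Db major; III in Eb minor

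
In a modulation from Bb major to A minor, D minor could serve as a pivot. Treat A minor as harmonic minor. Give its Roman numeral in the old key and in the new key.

iii in Bb major; iv in A minor

The scale of Bb major is Bb C D Eb F G A; D is degree 3, and the triad built there (D-F-A) is minor, so it is iii.
The scale of A minor (harmonic minor) is A B C D E F G#; D is degree 4, and the triad built there (D-F-A) is minor, so it is iv.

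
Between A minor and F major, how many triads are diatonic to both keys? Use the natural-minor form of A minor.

Diatonic triads of A minor (natural minor): Am (i), Bdim (ii°), C (III), Dm (iv), Em (v), F (VI), G (VII).
Diatonic triads of F major: F (I), Gm (ii), Am (iii), B♭ (IV), C (V), Dm (vi), Edim (vii°).
Matching root and quality in both lists: Am, C, Dm, F.
That gives 4 common triads.

4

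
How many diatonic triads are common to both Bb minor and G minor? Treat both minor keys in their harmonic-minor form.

1

Diatonic triads of Bb minor (harmonic minor): Bbm (i), Cdim (ii°), Dbaug (III+), Ebm (iv), F (V), Gb (VI), Adim (vii°).
Diatonic triads of G minor (harmonic minor): Gm (i), Adim (ii°), Bbaug (III+), Cm (iv), D (V), Eb (VI), F#dim (vii°).
Matching root and quality in both lists: Adim.
That gives 1 common triad.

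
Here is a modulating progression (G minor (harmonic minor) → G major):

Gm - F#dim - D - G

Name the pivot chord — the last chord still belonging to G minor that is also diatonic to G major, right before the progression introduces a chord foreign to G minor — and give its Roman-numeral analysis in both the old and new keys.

Chords diatonic to G minor: Gm, Adim, Bbaug, Cm, D, Eb, F#dim.
Reading the progression, the first chord not in that set is G, so the modulation leaves G minor there.
The chord immediately before G is D, which is diatonic to both keys: V in G minor and V in G major.

D — V in G minor, V in G major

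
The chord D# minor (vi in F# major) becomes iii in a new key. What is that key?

The numeral iii denotes a minor triad on scale degree 3. With D# on degree 3, the tonic of the new key is B.
Degree 3 carries a minor triad in major keys, so the destination is B major.
Check: the diatonic triads of B major are B (I), C#m (ii), D#m (iii), E (IV), F# (V), G#m (vi), A#dim (vii°) — D# minor is indeed iii.

B major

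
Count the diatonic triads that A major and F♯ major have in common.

0

Diatonic triads of A major: A major (I), B minor (ii), C♯ minor (iii), D major (IV), E major (V), F♯ minor (vi), G♯ diminished (vii°).
Diatonic triads of F♯ major: F♯ major (I), G♯ minor (ii), A♯ minor (iii), B major (IV), C♯ major (V), D♯ minor (vi), E♯ diminished (vii°).
No triad has the same root and quality in both keys.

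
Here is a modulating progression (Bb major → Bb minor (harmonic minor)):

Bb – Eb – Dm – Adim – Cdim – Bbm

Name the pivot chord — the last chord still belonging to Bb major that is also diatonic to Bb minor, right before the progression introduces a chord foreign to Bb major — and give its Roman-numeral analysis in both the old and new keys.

Adim — vii° in Bb major, vii° in Bb minor

Chords diatonic to Bb major: Bb, Cm, Dm, Eb, F, Gm, Adim.
Reading the progression, the first chord not in that set is Cdim, so the modulation leaves Bb major there.
The chord immediately before Cdim is Adim, which is diatonic to both keys: vii° in Bb major and vii° in Bb minor.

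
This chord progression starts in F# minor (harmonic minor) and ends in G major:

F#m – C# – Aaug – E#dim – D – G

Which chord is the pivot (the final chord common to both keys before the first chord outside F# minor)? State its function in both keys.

Chords diatonic to F# minor: F#m, G#dim, Aaug, Bm, C#, D, E#dim.
Reading the progression, the first chord not in that set is G, so the modulation leaves F# minor there.
The chord immediately before G is D, which is diatonic to both keys: VI in F# minor and V in G major.

D — VI in F# minor, V in G major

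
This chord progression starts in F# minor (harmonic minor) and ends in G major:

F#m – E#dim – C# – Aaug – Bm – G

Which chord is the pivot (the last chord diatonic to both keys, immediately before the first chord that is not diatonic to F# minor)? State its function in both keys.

Chords diatonic to F# minor: F#m, G#dim, Aaug, Bm, C#, D, E#dim.
Reading the progression, the first chord not in that set is G, so the modulation leaves F# minor there.
The chord immediately before G is Bm, which is diatonic to both keys: iv in F# minor and iii in G major.

Bm — iv in F# minor, iii in G major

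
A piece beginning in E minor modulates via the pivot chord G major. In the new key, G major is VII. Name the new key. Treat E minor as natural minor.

The numeral VII denotes a major triad on scale degree 7. With G on degree 7, the tonic of the new key is A.
Degree 7 carries a major triad in natural-minor keys, so the destination is A minor.
Check: the diatonic triads of A minor (natural minor) are Am (i), Bdim (ii°), C (III), Dm (iv), Em (v), F (VI), G (VII) — G major is indeed VII.

A minor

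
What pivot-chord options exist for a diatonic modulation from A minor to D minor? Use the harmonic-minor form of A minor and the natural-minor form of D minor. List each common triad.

Triads in A minor (harmonic minor): Am (i), Bdim (ii°), Caug (III+), Dm (iv), E (V), F (VI), G#dim (vii°).
Triads in D minor (natural minor): Dm (i), Edim (ii°), F (III), Gm (iv), Am (v), Bb (VI), C (VII).
Shared triads with their functions: Am (i in A minor, v in D minor); Dm (iv in A minor, i in D minor); F (VI in A minor, III in D minor).

Am, Dm, F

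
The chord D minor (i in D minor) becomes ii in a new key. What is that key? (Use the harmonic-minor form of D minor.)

The numeral ii denotes a minor triad on scale degree 2. With D on degree 2, the tonic of the new key is C.
Degree 2 carries a minor triad in major keys, so the destination is C major.
Check: the diatonic triads of C major are C (I), Dm (ii), Em (iii), F (IV), G (V), Am (vi), Bdim (vii°) — D minor is indeed ii.

C major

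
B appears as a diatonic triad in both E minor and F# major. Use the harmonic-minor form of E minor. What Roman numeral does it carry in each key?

The scale of E minor (harmonic minor) is E F# G A B C D#; B is degree 5, and the triad built there (B-D#-F#) is major, so it is V.
The scale of F# major is F# G# A# B C# D# E#; B is degree 4, and the triad built there (B-D#-F#) is major, so it is IV.

V in E minor; IV in F# major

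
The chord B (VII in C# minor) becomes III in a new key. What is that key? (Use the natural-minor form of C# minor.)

The numeral III denotes a major triad on scale degree 3. With B on degree 3, the tonic of the new key is G#.
Degree 3 carries a major triad in natural-minor keys, so the destination is G# minor.
Check: the diatonic triads of G# minor (natural minor) are G#m (i), A#dim (ii°), B (III), C#m (iv), D#m (v), E (VI), F# (VII) — B is indeed III.

G# minor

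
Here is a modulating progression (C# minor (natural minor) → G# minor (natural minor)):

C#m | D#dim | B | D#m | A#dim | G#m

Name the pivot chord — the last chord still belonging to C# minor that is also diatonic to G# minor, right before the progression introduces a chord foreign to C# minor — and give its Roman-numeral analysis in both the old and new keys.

B — VII in C# minor, III in G# minor

Chords diatonic to C# minor: C#m, D#dim, E, F#m, G#m, A, B.
Reading the progression, the first chord not in that set is D#m, so the modulation leaves C# minor there.
The chord immediately before D#m is B, which is diatonic to both keys: VII in C# minor and III in G# minor.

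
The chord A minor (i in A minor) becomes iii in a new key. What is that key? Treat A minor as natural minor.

F major

The numeral iii denotes a minor triad on scale degree 3. With A on degree 3, the tonic of the new key is F.
Degree 3 carries a minor triad in major keys, so the destination is F major.
Check: the diatonic triads of F major are F (I), Gm (ii), Am (iii), Bb (IV), C (V), Dm (vi), Edim (vii°) — A minor is indeed iii.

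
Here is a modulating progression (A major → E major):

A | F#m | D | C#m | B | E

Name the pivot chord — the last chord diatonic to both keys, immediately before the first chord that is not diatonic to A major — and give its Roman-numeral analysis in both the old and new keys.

C#m — iii in A major, vi in E major

Chords diatonic to A major: A, Bm, C#m, D, E, F#m, G#dim.
Reading the progression, the first chord not in that set is B, so the modulation leaves A major there.
The chord immediately before B is C#m, which is diatonic to both keys: iii in A major and vi in E major.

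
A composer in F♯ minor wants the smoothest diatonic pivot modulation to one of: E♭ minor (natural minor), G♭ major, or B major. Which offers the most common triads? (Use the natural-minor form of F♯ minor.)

Triads of F♯ minor (natural minor): F♯m (i), G♯dim (ii°), A (III), Bm (iv), C♯m (v), D (VI), E (VII).
E♭ minor (natural minor) shares 0: none.
G♭ major shares 0: none.
B major shares 2: C♯m, E.
The most common triads (2) are shared with B major.

B major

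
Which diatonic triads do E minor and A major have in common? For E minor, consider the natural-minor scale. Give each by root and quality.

Bm, D

Triads in E minor (natural minor): E minor (i), F♯ diminished (ii°), G major (III), A minor (iv), B minor (v), C major (VI), D major (VII).
Triads in A major: A major (I), B minor (ii), C♯ minor (iii), D major (IV), E major (V), F♯ minor (vi), G♯ diminished (vii°).
Shared triads with their functions: B minor (v in E minor, ii in A major); D major (VII in E minor, IV in A major).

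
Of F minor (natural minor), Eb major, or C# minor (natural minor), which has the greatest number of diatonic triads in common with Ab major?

Triads of Ab major: Ab (I), Bbm (ii), Cm (iii), Db (IV), Eb (V), Fm (vi), Gdim (vii°).
F minor (natural minor) shares 7: Ab, Bbm, Cm, Db, Eb, Fm, Gdim.
Eb major shares 4: Ab, Cm, Eb, Fm.
C# minor (natural minor) shares 0: none.
The most common triads (7) are shared with F minor.

F minor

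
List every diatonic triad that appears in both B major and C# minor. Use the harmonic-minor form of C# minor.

C#m

Triads in B major: B major (I), C# minor (ii), D# minor (iii), E major (IV), F# major (V), G# minor (vi), A# diminished (vii°).
Triads in C# minor (harmonic minor): C# minor (i), D# diminished (ii°), E augmented (III+), F# minor (iv), G# major (V), A major (VI), B# diminished (vii°).
Shared triads with their functions: C# minor (ii in B major, i in C# minor).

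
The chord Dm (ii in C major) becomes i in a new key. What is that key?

D minor

The numeral i denotes a minor triad on scale degree 1. With D on degree 1, the tonic of the new key is D.
Degree 1 carries a minor triad in minor keys, so the destination is D minor.
Check: the diatonic triads of D minor (natural minor) are Dm (i), Edim (ii°), F (III), Gm (iv), Am (v), Bb (VI), C (VII) — Dm is indeed i.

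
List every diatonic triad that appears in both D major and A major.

Triads in D major: D (I), Em (ii), F#m (iii), G (IV), A (V), Bm (vi), C#dim (vii°).
Triads in A major: A (I), Bm (ii), C#m (iii), D (IV), E (V), F#m (vi), G#dim (vii°).
Shared triads with their functions: D (I in D major, IV in A major); F#m (iii in D major, vi in A major); A (V in D major, I in A major); Bm (vi in D major, ii in A major).

D, F#m, A, Bm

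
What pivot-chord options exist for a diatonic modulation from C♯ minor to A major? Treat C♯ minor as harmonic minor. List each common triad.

C♯m, F♯m, A

Triads in C♯ minor (harmonic minor): C♯ minor (i), D♯ diminished (ii°), E augmented (III+), F♯ minor (iv), G♯ major (V), A major (VI), B♯ diminished (vii°).
Triads in A major: A major (I), B minor (ii), C♯ minor (iii), D major (IV), E major (V), F♯ minor (vi), G♯ diminished (vii°).
Shared triads with their functions: C♯ minor (i in C♯ minor, iii in A major); F♯ minor (iv in C♯ minor, vi in A major); A major (VI in C♯ minor, I in A major).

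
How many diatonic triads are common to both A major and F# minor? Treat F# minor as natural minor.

7

Diatonic triads of A major: A (I), Bm (ii), C#m (iii), D (IV), E (V), F#m (vi), G#dim (vii°).
Diatonic triads of F# minor (natural minor): F#m (i), G#dim (ii°), A (III), Bm (iv), C#m (v), D (VI), E (VII).
Matching root and quality in both lists: A, Bm, C#m, D, E, F#m, G#dim.
That gives 7 common triads.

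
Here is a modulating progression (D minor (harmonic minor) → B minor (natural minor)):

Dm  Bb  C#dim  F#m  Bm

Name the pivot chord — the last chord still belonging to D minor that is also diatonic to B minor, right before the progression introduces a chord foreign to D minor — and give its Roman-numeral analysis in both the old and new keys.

Chords diatonic to D minor: Dm, Edim, Faug, Gm, A, Bb, C#dim.
Reading the progression, the first chord not in that set is F#m, so the modulation leaves D minor there.
The chord immediately before F#m is C#dim, which is diatonic to both keys: vii° in D minor and ii° in B minor.

C#dim — vii° in D minor, ii° in B minor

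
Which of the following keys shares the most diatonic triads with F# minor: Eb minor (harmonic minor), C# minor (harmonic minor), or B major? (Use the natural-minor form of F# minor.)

Triads of F# minor (natural minor): F# minor (i), G# diminished (ii°), A major (III), B minor (iv), C# minor (v), D major (VI), E major (VII).
Eb minor (harmonic minor) shares 0: none.
C# minor (harmonic minor) shares 3: F#m, A, C#m.
B major shares 2: C#m, E.
The most common triads (3) are shared with C# minor.

C# minor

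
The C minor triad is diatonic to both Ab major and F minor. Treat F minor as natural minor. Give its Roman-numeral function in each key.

The scale of Ab major is Ab Bb C Db Eb F G; C is degree 3, and the triad built there (C-Eb-G) is minor, so it is iii.
The scale of F minor (natural minor) is F G Ab Bb C Db Eb; C is degree 5, and the triad built there (C-Eb-G) is minor, so it is v.

iii in Ab major; v in F minor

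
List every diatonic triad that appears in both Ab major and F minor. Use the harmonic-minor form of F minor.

Bbm, Db, Fm, Gdim

Triads in Ab major: Ab major (I), Bb minor (ii), C minor (iii), Db major (IV), Eb major (V), F minor (vi), G diminished (vii°).
Triads in F minor (harmonic minor): F minor (i), G diminished (ii°), Ab augmented (III+), Bb minor (iv), C major (V), Db major (VI), E diminished (vii°).
Shared triads with their functions: Bb minor (ii in Ab major, iv in F minor); Db major (IV in Ab major, VI in F minor); F minor (vi in Ab major, i in F minor); G diminished (vii° in Ab major, ii° in F minor).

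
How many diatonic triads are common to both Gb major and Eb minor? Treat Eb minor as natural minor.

Diatonic triads of Gb major: Gb (I), Abm (ii), Bbm (iii), Cb (IV), Db (V), Ebm (vi), Fdim (vii°).
Diatonic triads of Eb minor (natural minor): Ebm (i), Fdim (ii°), Gb (III), Abm (iv), Bbm (v), Cb (VI), Db (VII).
Matching root and quality in both lists: Gb, Abm, Bbm, Cb, Db, Ebm, Fdim.
That gives 7 common triads.

7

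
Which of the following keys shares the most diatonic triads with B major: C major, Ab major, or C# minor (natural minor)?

C# minor

Triads of B major: B (I), C#m (ii), D#m (iii), E (IV), F# (V), G#m (vi), A#dim (vii°).
C major shares 0: none.
Ab major shares 0: none.
C# minor (natural minor) shares 4: B, C#m, E, G#m.
The most common triads (4) are shared with C# minor.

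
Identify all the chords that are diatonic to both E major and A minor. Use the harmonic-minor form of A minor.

E

Triads in E major: E major (I), F# minor (ii), G# minor (iii), A major (IV), B major (V), C# minor (vi), D# diminished (vii°).
Triads in A minor (harmonic minor): A minor (i), B diminished (ii°), C augmented (III+), D minor (iv), E major (V), F major (VI), G# diminished (vii°).
Shared triads with their functions: E major (I in E major, V in A minor).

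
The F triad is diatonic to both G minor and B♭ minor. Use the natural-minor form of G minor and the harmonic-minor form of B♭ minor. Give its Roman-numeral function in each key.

The scale of G minor (natural minor) is G A B♭ C D E♭ F; F is degree 7, and the triad built there (F-A-C) is major, so it is VII.
The scale of B♭ minor (harmonic minor) is B♭ C D♭ E♭ F G♭ A; F is degree 5, and the triad built there (F-A-C) is major, so it is V.

VII in G minor; V in B♭ minor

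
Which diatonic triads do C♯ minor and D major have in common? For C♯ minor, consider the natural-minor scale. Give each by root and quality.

F♯m, A

Triads in C♯ minor (natural minor): C♯m (i), D♯dim (ii°), E (III), F♯m (iv), G♯m (v), A (VI), B (VII).
Triads in D major: D (I), Em (ii), F♯m (iii), G (IV), A (V), Bm (vi), C♯dim (vii°).
Shared triads with their functions: F♯m (iv in C♯ minor, iii in D major); A (VI in C♯ minor, V in D major).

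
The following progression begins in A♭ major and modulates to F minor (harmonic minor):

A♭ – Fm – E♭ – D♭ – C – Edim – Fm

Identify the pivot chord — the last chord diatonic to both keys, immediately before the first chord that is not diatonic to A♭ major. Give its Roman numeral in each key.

Chords diatonic to A♭ major: A♭, B♭m, Cm, D♭, E♭, Fm, Gdim.
Reading the progression, the first chord not in that set is C, so the modulation leaves A♭ major there.
The chord immediately before C is D♭, which is diatonic to both keys: IV in A♭ major and VI in F minor.

D♭ — IV in A♭ major, VI in F minor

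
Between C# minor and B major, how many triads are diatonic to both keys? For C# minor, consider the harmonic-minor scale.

1

Diatonic triads of C# minor (harmonic minor): C#m (i), D#dim (ii°), Eaug (III+), F#m (iv), G# (V), A (VI), B#dim (vii°).
Diatonic triads of B major: B (I), C#m (ii), D#m (iii), E (IV), F# (V), G#m (vi), A#dim (vii°).
Matching root and quality in both lists: C#m.
That gives 1 common triad.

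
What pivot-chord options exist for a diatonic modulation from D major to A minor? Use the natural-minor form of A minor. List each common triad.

Em, G

Triads in D major: D major (I), E minor (ii), F# minor (iii), G major (IV), A major (V), B minor (vi), C# diminished (vii°).
Triads in A minor (natural minor): A minor (i), B diminished (ii°), C major (III), D minor (iv), E minor (v), F major (VI), G major (VII).
Shared triads with their functions: E minor (ii in D major, v in A minor); G major (IV in D major, VII in A minor).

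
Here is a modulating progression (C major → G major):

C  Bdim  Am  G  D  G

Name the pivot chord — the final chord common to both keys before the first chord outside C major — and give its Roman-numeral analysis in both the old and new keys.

G — V in C major, I in G major

Chords diatonic to C major: C, Dm, Em, F, G, Am, Bdim.
Reading the progression, the first chord not in that set is D, so the modulation leaves C major there.
The chord immediately before D is G, which is diatonic to both keys: V in C major and I in G major.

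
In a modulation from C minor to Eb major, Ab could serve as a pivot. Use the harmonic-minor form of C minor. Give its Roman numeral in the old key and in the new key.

The scale of C minor (harmonic minor) is C D Eb F G Ab B; Ab is degree 6, and the triad built there (Ab-C-Eb) is major, so it is VI.
The scale of Eb major is Eb F G Ab Bb C D; Ab is degree 4, and the triad built there (Ab-C-Eb) is major, so it is IV.

VI in C minor; IV in Eb major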